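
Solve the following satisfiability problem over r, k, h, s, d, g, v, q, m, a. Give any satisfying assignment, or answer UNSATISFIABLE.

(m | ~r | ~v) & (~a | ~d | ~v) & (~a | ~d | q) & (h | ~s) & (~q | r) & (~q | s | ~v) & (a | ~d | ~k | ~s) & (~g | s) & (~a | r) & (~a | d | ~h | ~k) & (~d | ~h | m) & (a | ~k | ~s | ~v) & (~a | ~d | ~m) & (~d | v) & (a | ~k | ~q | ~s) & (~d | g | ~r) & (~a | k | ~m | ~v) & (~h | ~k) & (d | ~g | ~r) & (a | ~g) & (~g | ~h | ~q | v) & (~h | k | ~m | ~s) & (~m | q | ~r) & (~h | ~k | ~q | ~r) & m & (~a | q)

r: True, k: False, h: True, s: False, d: False, g: False, v: False, q: True, m: True, a: True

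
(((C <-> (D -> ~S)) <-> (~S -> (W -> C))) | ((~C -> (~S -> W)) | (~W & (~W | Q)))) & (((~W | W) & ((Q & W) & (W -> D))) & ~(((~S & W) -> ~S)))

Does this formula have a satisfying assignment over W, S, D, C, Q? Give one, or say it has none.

Unsatisfiable — no assignment works.

The conjunct ~(((~S & W) -> ~S)) is unsatisfiable on its own:
  W=F, S=F: evaluates to False.
  W=F, S=T: evaluates to False.
  W=T, S=F: evaluates to False.
  W=T, S=T: evaluates to False.
So the whole conjunction is unsatisfiable.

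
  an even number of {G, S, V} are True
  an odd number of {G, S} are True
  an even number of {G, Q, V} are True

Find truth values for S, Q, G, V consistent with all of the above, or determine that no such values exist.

S: True, Q: True, G: False, V: True

{G, S, V}: 2 true → even ✓
{G, S}: 1 true → odd ✓
{G, Q, V}: 2 true → even ✓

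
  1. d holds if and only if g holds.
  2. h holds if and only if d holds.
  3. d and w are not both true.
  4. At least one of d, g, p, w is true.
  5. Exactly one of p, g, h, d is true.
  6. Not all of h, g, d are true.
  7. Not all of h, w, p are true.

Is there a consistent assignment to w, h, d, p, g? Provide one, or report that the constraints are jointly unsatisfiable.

w = True, h = False, d = False, p = True, g = False

  (1) d=F, g=F — same ✓
  (2) h=F, d=F — same ✓
  (3) d=F, w=T — not both ✓
  (4) {d, g, p, w}: 2 true — at least one ✓
  (5) {p, g, h, d}: 1 true — exactly one ✓
  (6) {h, g, d}: 0/3 true — not all ✓
  (7) {h, w, p}: 2/3 true — not all ✓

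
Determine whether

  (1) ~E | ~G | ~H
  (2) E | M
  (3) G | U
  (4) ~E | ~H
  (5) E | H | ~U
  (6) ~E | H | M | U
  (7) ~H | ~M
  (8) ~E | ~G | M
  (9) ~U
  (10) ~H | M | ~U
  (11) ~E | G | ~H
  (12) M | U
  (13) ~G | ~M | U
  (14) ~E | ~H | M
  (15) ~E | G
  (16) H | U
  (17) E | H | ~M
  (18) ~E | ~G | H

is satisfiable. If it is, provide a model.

Case U = True:
  Clause (~U) is falsified — contradiction.
Case U = False:
  (G | U) forces G = True.
  (M | U) forces M = True.
  Clause (~G | ~M | U) is falsified — contradiction.
Both cases fail, so the formula is unsatisfiable.

The formula is unsatisfiable.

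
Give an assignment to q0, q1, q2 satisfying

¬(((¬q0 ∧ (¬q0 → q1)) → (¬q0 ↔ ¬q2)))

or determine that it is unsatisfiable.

q0=F; q1=T; q2=T

  ¬(((¬q0 ∧ (¬q0 → q1)) → (¬q0 ↔ ¬q2))) = True
    (¬q0 ∧ (¬q0 → q1)) → (¬q0 ↔ ¬q2) = False
      ¬q0 ∧ (¬q0 → q1) = True
        ¬q0 = True
        ¬q0 → q1 = True
          ¬q0 = True
      ¬q0 ↔ ¬q2 = False
        ¬q0 = True
        ¬q2 = False
The formula evaluates to True.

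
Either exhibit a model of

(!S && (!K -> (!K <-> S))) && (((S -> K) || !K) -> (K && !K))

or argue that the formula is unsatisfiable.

UNSATISFIABLE

The conjunct ((S -> K) || !K) -> (K && !K) is unsatisfiable on its own:
  K=F, S=F: evaluates to False.
  K=F, S=T: evaluates to False.
  K=T, S=F: evaluates to False.
  K=T, S=T: evaluates to False.
So the whole conjunction is unsatisfiable.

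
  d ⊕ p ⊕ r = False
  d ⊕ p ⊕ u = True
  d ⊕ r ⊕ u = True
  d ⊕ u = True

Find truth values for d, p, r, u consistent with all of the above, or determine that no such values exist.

d=F, p=F, r=F, u=T

d ⊕ p ⊕ r = F ⊕ F ⊕ F = False ✓
d ⊕ p ⊕ u = F ⊕ F ⊕ T = True ✓
d ⊕ r ⊕ u = F ⊕ F ⊕ T = True ✓
d ⊕ u = F ⊕ T = True ✓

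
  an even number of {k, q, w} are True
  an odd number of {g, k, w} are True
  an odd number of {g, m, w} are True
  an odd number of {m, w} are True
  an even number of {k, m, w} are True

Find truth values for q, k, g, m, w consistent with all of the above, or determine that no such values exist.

q = True; k = True; g = False; m = True; w = False

{k, q, w}: 2 true → even ✓
{g, k, w}: 1 true → odd ✓
{g, m, w}: 1 true → odd ✓
{m, w}: 1 true → odd ✓
{k, m, w}: 2 true → even ✓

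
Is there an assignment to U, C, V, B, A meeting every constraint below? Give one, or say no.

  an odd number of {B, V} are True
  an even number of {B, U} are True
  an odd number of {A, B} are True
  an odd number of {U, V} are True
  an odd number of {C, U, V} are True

U: False, C: False, V: True, B: False, A: True

{B, V}: 1 true → odd ✓
{B, U}: 0 true → even ✓
{A, B}: 1 true → odd ✓
{U, V}: 1 true → odd ✓
{C, U, V}: 1 true → odd ✓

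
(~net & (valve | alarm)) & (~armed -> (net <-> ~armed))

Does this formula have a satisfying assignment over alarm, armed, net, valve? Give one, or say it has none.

alarm: False, armed: True, net: False, valve: True

  ~net & (valve | alarm) = True
    ~net = True
    valve | alarm = True
  ~armed -> (net <-> ~armed) = True
    ~armed = False
    net <-> ~armed = True
      ~armed = False
Both conjuncts True, so the formula holds.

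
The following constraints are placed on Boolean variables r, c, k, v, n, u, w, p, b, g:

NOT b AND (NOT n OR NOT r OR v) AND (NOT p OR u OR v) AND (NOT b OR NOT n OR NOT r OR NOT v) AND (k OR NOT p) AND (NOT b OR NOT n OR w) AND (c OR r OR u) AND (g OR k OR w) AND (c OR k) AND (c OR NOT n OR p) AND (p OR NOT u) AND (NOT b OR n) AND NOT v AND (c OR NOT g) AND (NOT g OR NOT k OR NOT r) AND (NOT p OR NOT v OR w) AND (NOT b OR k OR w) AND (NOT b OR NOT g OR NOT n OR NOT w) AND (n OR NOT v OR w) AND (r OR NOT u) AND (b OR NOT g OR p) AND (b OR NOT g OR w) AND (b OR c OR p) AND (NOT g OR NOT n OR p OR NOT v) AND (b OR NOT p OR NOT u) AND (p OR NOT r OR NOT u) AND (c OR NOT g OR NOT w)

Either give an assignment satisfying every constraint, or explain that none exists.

Unit clause (NOT b) forces b = False.
Unit clause (NOT v) forces v = False.
Set r = True.
  then (NOT n OR NOT r OR v) forces n = False.
Set c = True.
Set k = False.
  then (k OR NOT p) forces p = False.
  then (p OR NOT u) forces u = False.
  then (b OR NOT g OR p) forces g = False.
  then (g OR k OR w) forces w = True.
All clauses satisfied.

r = True, c = True, k = False, v = False, n = False, u = False, w = True, p = False, b = False, g = False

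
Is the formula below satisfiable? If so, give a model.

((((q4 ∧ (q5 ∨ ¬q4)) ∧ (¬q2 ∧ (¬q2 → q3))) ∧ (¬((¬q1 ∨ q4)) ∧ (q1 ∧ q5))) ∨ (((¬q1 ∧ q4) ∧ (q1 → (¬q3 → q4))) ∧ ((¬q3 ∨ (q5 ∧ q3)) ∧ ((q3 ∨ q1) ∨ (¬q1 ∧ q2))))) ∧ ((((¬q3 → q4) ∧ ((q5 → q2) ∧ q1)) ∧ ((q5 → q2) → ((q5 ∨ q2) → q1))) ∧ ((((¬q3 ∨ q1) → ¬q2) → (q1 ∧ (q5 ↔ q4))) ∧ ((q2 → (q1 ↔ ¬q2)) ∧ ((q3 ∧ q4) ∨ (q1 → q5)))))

The formula is unsatisfiable.

Case q1 = True: the formula simplifies to (((q4 ∧ (q5 ∨ ¬q4)) ∧ (¬q2 ∧ (¬q2 → q3))) ∧ (¬q4 ∧ q5)) ∧ (((¬q3 → q4) ∧ (q5 → q2)) ∧ ((¬q2 → (q5 ↔ q4)) ∧ ((q2 → ¬q2) ∧ ((q3 ∧ q4) ∨ q5)))).
  q4 = True: the conjunct ¬q4 is False.
  q4 = False: the conjunct q4 is False.
Case q1 = False: the conjunct q1 is False.
Both cases fail — unsatisfiable.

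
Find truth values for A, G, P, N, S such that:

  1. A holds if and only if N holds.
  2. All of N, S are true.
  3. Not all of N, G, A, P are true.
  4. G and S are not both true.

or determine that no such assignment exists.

A = True, G = False, P = True, N = True, S = True

  (1) A=T, N=T — same ✓
  (2) {N, S}: all 2 true ✓
  (3) {N, G, A, P}: 3/4 true — not all ✓
  (4) G=F, S=T — not both ✓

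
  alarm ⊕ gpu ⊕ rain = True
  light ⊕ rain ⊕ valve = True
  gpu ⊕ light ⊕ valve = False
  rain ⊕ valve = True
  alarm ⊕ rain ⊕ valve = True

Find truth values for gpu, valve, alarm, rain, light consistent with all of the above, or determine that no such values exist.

gpu = True; valve = True; alarm = False; rain = False; light = False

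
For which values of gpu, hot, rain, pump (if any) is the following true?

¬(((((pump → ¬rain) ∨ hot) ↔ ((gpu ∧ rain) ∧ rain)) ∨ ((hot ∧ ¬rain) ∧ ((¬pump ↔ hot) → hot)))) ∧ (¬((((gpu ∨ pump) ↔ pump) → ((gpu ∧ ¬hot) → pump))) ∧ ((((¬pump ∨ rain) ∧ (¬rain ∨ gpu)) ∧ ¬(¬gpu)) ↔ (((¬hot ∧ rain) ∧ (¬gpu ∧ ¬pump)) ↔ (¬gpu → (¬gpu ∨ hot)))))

UNSATISFIABLE

The conjunct ¬((((gpu ∨ pump) ↔ pump) → ((gpu ∧ ¬hot) → pump))) is unsatisfiable on its own:
  gpu=F, hot=F, pump=F: evaluates to False.
  gpu=F, hot=F, pump=T: evaluates to False.
  gpu=F, hot=T, pump=F: evaluates to False.
  gpu=F, hot=T, pump=T: evaluates to False.
  gpu=T, hot=F, pump=F: evaluates to False.
  gpu=T, hot=F, pump=T: evaluates to False.
  gpu=T, hot=T, pump=F: evaluates to False.
  gpu=T, hot=T, pump=T: evaluates to False.
So the whole conjunction is unsatisfiable.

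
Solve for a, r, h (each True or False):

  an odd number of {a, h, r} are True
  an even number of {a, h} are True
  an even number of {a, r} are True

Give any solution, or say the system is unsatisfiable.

a: True; r: True; h: True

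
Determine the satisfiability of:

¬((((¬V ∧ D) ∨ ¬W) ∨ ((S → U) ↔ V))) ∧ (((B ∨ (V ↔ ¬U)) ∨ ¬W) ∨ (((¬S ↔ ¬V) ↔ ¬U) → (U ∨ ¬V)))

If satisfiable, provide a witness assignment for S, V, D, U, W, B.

S = False, V = False, D = False, U = True, W = True, B = True

  ¬((((¬V ∧ D) ∨ ¬W) ∨ ((S → U) ↔ V))) = True
    ((¬V ∧ D) ∨ ¬W) ∨ ((S → U) ↔ V) = False
      (¬V ∧ D) ∨ ¬W = False
        ¬V ∧ D = False
          ¬V = True
        ¬W = False
      (S → U) ↔ V = False
        S → U = True
  ((B ∨ (V ↔ ¬U)) ∨ ¬W) ∨ (((¬S ↔ ¬V) ↔ ¬U) → (U ∨ ¬V)) = True
    (B ∨ (V ↔ ¬U)) ∨ ¬W = True
      B ∨ (V ↔ ¬U) = True
        V ↔ ¬U = True
          ¬U = False
      ¬W = False
    ((¬S ↔ ¬V) ↔ ¬U) → (U ∨ ¬V) = True
      (¬S ↔ ¬V) ↔ ¬U = False
        ¬S ↔ ¬V = True
          ¬S = True
          ¬V = True
        ¬U = False
      U ∨ ¬V = True
        ¬V = True
Both conjuncts True, so the formula holds.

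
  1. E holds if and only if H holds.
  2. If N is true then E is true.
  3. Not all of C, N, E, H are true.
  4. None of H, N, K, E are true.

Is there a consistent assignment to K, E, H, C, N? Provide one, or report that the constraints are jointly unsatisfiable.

K=F, E=F, H=F, C=T, N=F

  (1) E=F, H=F — same ✓
  (2) N=F ⇒ E: vacuous ✓
  (3) {C, N, E, H}: 1/4 true — not all ✓
  (4) {H, N, K, E}: 0 true — none ✓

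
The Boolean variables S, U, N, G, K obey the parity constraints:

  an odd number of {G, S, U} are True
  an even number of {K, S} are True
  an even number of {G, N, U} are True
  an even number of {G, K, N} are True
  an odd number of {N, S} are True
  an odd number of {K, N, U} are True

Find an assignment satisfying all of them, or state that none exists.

S = False, U = False, N = True, G = True, K = False

{G, S, U}: 1 true → odd ✓
{K, S}: 0 true → even ✓
{G, N, U}: 2 true → even ✓
{G, K, N}: 2 true → even ✓
{N, S}: 1 true → odd ✓
{K, N, U}: 1 true → odd ✓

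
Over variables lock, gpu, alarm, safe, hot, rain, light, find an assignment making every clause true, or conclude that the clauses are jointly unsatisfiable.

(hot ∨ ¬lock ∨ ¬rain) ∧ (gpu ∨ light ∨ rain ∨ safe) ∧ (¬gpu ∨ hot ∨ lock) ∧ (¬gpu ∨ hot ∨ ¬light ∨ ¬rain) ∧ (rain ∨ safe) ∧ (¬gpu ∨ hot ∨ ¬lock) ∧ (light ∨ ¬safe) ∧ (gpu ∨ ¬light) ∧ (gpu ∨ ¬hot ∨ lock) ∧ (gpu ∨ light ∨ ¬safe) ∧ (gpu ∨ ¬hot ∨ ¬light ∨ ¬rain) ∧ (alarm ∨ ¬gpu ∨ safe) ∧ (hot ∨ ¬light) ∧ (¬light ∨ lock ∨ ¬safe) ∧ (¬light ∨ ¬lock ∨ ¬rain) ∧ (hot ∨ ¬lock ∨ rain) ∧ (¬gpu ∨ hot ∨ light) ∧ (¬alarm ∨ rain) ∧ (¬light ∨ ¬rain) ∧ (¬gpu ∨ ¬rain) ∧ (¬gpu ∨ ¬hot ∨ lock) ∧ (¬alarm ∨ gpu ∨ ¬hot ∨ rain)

lock = True, gpu = False, alarm = True, safe = False, hot = True, rain = True, light = False

Set lock = True.
Set gpu = False.
  then (gpu ∨ ¬light) forces light = False.
  then (gpu ∨ light ∨ ¬safe) forces safe = False.
  then (gpu ∨ light ∨ rain ∨ safe) forces rain = True.
  then (hot ∨ ¬lock ∨ ¬rain) forces hot = True.
Set alarm = True.
All clauses satisfied.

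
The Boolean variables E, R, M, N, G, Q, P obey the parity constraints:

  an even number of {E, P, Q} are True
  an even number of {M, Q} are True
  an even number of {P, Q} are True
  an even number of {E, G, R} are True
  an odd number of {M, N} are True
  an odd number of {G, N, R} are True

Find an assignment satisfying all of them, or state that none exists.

E = False; R = True; M = False; N = True; G = True; Q = False; P = False

{E, P, Q}: 0 true → even ✓
{M, Q}: 0 true → even ✓
{P, Q}: 0 true → even ✓
{E, G, R}: 2 true → even ✓
{M, N}: 1 true → odd ✓
{G, N, R}: 3 true → odd ✓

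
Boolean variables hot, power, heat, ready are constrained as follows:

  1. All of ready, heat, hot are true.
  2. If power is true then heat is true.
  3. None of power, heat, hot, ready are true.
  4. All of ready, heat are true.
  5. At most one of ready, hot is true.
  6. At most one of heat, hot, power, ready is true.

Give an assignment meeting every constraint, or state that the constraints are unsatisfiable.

Case hot = True:
  Constraint (3) is violated (hot=T) — contradiction.
Case hot = False:
  Constraint (1) is violated (hot=F) — contradiction.
Both cases fail — unsatisfiable.

The formula is unsatisfiable.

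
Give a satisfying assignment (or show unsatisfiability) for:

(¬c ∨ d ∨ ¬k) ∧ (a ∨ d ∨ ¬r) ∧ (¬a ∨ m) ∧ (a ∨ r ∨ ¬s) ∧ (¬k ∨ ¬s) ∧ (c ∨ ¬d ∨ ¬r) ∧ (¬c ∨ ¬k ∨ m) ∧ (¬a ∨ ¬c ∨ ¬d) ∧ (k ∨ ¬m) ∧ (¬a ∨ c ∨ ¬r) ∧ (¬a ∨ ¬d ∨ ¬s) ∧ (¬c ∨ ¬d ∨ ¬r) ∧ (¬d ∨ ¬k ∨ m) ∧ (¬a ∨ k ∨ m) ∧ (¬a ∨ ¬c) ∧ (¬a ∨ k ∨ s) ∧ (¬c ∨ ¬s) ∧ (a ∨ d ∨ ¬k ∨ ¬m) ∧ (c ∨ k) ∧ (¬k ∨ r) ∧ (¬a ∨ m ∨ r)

c: True; a: False; k: False; r: False; d: True; s: False; m: False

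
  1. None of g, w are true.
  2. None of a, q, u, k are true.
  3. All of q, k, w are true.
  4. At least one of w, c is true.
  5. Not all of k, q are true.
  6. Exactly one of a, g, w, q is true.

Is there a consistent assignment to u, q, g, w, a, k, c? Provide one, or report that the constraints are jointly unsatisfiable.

UNSATISFIABLE

Case q = True:
  Constraint (2) is violated (q=T) — contradiction.
Case q = False:
  Constraint (3) is violated (q=F) — contradiction.
Both cases fail — unsatisfiable.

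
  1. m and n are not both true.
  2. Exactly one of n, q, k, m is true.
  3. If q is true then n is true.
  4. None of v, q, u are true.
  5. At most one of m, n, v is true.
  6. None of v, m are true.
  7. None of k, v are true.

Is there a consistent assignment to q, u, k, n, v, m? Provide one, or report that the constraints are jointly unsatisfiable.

q = False, u = False, k = False, n = True, v = False, m = False

  (1) m=F, n=T — not both ✓
  (2) {n, q, k, m}: 1 true — exactly one ✓
  (3) q=F ⇒ n: vacuous ✓
  (4) {v, q, u}: 0 true — none ✓
  (5) {m, n, v}: 1 true — at most one ✓
  (6) {v, m}: 0 true — none ✓
  (7) {k, v}: 0 true — none ✓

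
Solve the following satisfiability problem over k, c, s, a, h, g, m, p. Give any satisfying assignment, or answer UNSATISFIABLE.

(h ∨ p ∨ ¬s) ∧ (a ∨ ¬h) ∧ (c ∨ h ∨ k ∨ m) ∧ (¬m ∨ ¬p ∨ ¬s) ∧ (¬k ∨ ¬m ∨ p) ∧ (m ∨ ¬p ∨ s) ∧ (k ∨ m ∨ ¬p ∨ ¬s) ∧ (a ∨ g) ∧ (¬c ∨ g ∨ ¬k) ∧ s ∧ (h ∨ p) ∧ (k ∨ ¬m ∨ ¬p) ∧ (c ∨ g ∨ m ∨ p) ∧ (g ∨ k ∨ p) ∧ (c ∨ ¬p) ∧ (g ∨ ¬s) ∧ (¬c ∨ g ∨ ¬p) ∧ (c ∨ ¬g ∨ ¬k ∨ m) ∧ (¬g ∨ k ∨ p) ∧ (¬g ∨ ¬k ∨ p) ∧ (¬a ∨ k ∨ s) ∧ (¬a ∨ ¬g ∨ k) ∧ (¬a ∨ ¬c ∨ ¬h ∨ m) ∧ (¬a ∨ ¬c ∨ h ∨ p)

Unit clause (s) forces s = True.
In (g ∨ ¬s) only g is left, so g = True.
Set k = True.
  then (¬g ∨ ¬k ∨ p) forces p = True.
  then (¬m ∨ ¬p ∨ ¬s) forces m = False.
  then (c ∨ ¬p) forces c = True.
Set a = False.
  then (a ∨ ¬h) forces h = False.
All clauses satisfied.

k = True, c = True, s = True, a = False, h = False, g = True, m = False, p = True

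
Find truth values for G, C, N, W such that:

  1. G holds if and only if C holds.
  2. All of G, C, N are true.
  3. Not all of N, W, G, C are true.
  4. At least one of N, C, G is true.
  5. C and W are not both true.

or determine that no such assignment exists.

G = True, C = True, N = True, W = False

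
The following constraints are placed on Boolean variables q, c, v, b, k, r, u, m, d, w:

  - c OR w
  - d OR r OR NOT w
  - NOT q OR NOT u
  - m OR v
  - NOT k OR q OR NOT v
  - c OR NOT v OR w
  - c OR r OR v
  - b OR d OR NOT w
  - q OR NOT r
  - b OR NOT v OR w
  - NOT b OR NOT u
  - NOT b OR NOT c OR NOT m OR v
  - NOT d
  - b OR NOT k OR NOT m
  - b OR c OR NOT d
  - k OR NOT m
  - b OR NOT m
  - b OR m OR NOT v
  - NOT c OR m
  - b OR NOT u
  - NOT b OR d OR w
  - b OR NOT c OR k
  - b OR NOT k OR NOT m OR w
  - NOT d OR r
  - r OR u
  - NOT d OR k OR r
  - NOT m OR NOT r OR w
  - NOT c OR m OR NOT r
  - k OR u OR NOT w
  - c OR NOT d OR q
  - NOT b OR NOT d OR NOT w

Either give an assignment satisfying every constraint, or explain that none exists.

Unit clause (NOT d) forces d = False.
Set q = True.
  then (NOT q OR NOT u) forces u = False.
  then (r OR u) forces r = True.
Set c = True.
  then (NOT c OR m) forces m = True.
  then (NOT m OR NOT r OR w) forces w = True.
  then (k OR u OR NOT w) forces k = True.
  then (b OR d OR NOT w) forces b = True.
  then (NOT b OR NOT c OR NOT m OR v) forces v = True.
All clauses satisfied.

q=T, c=T, v=T, b=T, k=T, r=T, u=F, m=T, d=F, w=T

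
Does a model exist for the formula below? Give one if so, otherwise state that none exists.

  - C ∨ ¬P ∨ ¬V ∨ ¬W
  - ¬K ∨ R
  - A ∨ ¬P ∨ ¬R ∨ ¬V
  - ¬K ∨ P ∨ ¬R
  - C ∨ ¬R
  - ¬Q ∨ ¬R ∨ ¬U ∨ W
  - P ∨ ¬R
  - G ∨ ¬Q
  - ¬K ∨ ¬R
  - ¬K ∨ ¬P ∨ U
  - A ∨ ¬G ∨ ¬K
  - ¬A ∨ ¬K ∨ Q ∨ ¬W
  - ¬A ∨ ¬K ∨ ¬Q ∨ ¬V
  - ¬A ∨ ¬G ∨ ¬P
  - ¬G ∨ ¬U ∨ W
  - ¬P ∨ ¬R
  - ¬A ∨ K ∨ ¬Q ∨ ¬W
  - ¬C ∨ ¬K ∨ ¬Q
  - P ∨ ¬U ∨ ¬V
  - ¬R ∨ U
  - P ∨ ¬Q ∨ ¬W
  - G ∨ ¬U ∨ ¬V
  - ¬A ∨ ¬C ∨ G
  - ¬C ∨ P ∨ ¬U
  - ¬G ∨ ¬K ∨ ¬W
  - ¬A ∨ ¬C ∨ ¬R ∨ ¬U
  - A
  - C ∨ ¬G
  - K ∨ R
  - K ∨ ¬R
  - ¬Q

Case R = True:
  (C ∨ ¬R) forces C = True.
  (P ∨ ¬R) forces P = True.
  Clause (¬P ∨ ¬R) is falsified — contradiction.
Case R = False:
  (¬K ∨ R) forces K = False.
  Clause (K ∨ R) is falsified — contradiction.
Both cases fail, so the formula is unsatisfiable.

No satisfying assignment exists.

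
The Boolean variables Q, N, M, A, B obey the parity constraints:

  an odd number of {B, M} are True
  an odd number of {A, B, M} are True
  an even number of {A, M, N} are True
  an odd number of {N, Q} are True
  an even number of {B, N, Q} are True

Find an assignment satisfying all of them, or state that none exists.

Q = True, N = False, M = False, A = False, B = True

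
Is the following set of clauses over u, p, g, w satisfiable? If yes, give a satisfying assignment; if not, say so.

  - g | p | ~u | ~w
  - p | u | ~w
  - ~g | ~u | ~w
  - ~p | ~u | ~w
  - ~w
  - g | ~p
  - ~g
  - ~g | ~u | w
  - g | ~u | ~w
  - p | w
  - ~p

Unsatisfiable — no assignment works.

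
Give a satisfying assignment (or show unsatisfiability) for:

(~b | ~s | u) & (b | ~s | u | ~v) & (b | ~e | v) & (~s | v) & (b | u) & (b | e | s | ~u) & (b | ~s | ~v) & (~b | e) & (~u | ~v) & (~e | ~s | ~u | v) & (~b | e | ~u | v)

Try e = False:
  (~b | e) forces b = False.
  (b | u) forces u = True.
  (b | e | s | ~u) forces s = True.
  (~s | v) forces v = True.
  clause (b | ~s | ~v) is falsified — backtrack.
So e = True.
Set s = False.
Set v = True.
  then (~u | ~v) forces u = False.
  then (b | u) forces b = True.
All clauses satisfied.

e: True, s: False, v: True, b: True, u: False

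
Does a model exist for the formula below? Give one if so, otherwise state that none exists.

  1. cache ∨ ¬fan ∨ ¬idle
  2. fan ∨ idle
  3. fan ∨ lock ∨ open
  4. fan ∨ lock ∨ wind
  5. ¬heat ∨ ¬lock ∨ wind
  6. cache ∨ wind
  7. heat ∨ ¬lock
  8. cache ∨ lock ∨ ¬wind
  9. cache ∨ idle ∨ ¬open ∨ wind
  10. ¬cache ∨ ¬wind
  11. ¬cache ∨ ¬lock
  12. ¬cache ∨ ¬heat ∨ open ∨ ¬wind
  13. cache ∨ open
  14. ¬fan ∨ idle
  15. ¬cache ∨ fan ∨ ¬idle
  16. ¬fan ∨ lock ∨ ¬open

cache = True; fan = True; open = False; heat = False; wind = False; lock = False; idle = True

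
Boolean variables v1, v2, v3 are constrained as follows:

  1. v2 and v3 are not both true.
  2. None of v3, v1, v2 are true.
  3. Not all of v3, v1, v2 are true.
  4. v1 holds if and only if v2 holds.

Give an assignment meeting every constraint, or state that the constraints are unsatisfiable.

v1 = False; v2 = False; v3 = False

  (1) v2=F, v3=F — not both ✓
  (2) {v3, v1, v2}: 0 true — none ✓
  (3) {v3, v1, v2}: 0/3 true — not all ✓
  (4) v1=F, v2=F — same ✓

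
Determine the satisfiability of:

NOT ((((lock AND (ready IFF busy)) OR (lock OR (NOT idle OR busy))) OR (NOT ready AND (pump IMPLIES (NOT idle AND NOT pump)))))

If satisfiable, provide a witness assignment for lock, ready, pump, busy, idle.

lock: False; ready: True; pump: True; busy: False; idle: True

  NOT ((((lock AND (ready IFF busy)) OR (lock OR (NOT idle OR busy))) OR (NOT ready AND (pump IMPLIES (NOT idle AND NOT pump))))) = True
    ((lock AND (ready IFF busy)) OR (lock OR (NOT idle OR busy))) OR (NOT ready AND (pump IMPLIES (NOT idle AND NOT pump))) = False
      (lock AND (ready IFF busy)) OR (lock OR (NOT idle OR busy)) = False
        lock AND (ready IFF busy) = False
          ready IFF busy = False
        lock OR (NOT idle OR busy) = False
          NOT idle OR busy = False
            NOT idle = False
      NOT ready AND (pump IMPLIES (NOT idle AND NOT pump)) = False
        NOT ready = False
        pump IMPLIES (NOT idle AND NOT pump) = False
          NOT idle AND NOT pump = False
            NOT idle = False
            NOT pump = False
The formula evaluates to True.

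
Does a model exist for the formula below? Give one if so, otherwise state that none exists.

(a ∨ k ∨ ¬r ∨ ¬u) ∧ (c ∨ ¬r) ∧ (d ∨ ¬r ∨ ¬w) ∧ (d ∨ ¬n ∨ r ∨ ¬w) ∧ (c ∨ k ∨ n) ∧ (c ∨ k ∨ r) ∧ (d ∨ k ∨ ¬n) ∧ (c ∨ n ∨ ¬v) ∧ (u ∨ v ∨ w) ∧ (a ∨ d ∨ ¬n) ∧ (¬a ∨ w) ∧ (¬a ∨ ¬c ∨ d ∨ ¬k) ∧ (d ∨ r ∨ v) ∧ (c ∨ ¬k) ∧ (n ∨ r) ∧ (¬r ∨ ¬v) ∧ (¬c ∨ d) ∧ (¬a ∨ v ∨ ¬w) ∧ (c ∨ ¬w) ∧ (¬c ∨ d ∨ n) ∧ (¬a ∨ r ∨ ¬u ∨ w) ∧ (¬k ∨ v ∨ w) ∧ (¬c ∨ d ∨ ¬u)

Set a = True.
  then (¬a ∨ w) forces w = True.
  then (¬a ∨ v ∨ ¬w) forces v = True.
  then (c ∨ ¬w) forces c = True.
  then (¬r ∨ ¬v) forces r = False.
  then (¬c ∨ d) forces d = True.
  then (n ∨ r) forces n = True.
Set k = False.
Set u = False.
All clauses satisfied.

a = True, k = False, v = True, r = False, w = True, d = True, n = True, c = True, u = False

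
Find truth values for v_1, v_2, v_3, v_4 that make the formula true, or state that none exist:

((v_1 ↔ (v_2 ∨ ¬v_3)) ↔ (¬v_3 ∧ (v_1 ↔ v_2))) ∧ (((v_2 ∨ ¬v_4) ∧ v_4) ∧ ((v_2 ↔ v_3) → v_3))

v_1=F, v_2=T, v_3=T, v_4=T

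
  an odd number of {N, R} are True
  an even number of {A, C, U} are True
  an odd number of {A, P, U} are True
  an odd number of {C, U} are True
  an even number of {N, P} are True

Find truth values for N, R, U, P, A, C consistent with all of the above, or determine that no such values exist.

N=F, R=T, U=F, P=F, A=T, C=T

{N, R}: 1 true → odd ✓
{A, C, U}: 2 true → even ✓
{A, P, U}: 1 true → odd ✓
{C, U}: 1 true → odd ✓
{N, P}: 0 true → even ✓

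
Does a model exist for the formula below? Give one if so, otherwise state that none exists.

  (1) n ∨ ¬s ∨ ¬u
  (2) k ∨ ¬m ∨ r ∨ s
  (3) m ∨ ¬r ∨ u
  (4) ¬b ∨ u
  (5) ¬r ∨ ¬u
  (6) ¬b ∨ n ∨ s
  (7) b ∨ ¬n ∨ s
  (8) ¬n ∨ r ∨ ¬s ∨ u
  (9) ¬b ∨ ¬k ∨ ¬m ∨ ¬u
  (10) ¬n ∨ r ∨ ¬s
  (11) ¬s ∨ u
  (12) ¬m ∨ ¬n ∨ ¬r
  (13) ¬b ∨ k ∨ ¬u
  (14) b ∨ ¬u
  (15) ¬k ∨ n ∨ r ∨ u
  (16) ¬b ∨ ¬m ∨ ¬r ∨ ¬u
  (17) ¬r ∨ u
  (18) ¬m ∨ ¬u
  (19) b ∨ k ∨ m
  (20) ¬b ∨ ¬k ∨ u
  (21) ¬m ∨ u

Set s = False.
Set r = False.
Try u = False:
  (¬b ∨ u) forces b = False.
  (b ∨ ¬n ∨ s) forces n = False.
  (¬k ∨ n ∨ r ∨ u) forces k = False.
  (k ∨ ¬m ∨ r ∨ s) forces m = False.
  clause (b ∨ k ∨ m) is falsified — backtrack.
So u = True.
  then (b ∨ ¬u) forces b = True.
  then (¬m ∨ ¬u) forces m = False.
  then (¬b ∨ n ∨ s) forces n = True.
  then (¬b ∨ k ∨ ¬u) forces k = True.
All clauses satisfied.

s = False; r = False; u = True; k = True; n = True; b = True; m = False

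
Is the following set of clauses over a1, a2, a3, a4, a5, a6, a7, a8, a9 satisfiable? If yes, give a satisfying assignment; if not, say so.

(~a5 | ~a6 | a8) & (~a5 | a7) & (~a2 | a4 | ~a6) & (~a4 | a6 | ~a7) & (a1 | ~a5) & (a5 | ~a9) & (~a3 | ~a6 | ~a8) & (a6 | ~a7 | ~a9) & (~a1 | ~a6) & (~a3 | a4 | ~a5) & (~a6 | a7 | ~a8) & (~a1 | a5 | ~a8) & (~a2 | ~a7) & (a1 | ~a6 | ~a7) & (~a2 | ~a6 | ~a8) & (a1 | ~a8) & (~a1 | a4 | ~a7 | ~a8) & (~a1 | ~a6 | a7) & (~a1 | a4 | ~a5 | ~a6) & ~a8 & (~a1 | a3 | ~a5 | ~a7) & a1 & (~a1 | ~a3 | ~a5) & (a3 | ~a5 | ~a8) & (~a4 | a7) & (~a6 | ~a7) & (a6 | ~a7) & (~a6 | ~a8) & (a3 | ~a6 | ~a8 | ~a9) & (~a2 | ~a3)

a1=T; a2=F; a3=T; a4=F; a5=F; a6=F; a7=F; a8=F; a9=F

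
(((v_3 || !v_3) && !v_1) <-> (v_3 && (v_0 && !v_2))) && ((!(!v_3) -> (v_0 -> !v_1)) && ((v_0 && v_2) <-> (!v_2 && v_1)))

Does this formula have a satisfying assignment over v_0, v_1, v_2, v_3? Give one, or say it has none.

v_0: False, v_1: True, v_2: True, v_3: False

  ((v_3 || !v_3) && !v_1) <-> (v_3 && (v_0 && !v_2)) = True
    (v_3 || !v_3) && !v_1 = False
      v_3 || !v_3 = True
        !v_3 = True
      !v_1 = False
    v_3 && (v_0 && !v_2) = False
      v_0 && !v_2 = False
        !v_2 = False
  (!(!v_3) -> (v_0 -> !v_1)) && ((v_0 && v_2) <-> (!v_2 && v_1)) = True
    !(!v_3) -> (v_0 -> !v_1) = True
      !(!v_3) = False
        !v_3 = True
      v_0 -> !v_1 = True
        !v_1 = False
    (v_0 && v_2) <-> (!v_2 && v_1) = True
      v_0 && v_2 = False
      !v_2 && v_1 = False
        !v_2 = False
Both conjuncts True, so the formula holds.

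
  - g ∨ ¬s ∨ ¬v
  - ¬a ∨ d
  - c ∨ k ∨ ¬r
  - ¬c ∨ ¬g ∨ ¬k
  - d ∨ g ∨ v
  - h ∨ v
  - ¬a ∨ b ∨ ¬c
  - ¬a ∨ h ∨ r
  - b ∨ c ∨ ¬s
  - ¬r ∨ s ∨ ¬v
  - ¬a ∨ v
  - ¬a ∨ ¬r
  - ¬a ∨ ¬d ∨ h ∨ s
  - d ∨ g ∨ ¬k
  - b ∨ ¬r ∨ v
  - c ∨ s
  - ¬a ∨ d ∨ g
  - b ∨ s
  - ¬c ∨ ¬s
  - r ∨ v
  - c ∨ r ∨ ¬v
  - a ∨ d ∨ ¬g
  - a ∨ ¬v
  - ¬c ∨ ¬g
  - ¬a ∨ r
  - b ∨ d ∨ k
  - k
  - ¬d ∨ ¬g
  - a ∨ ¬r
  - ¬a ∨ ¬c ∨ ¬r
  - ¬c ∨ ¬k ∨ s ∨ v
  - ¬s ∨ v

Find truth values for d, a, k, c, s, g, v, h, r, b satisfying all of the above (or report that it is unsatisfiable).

No satisfying assignment exists.

Case a = True:
  (¬a ∨ d) forces d = True.
  (¬a ∨ v) forces v = True.
  (¬a ∨ ¬r) forces r = False.
  Clause (¬a ∨ r) is falsified — contradiction.
Case a = False:
  (a ∨ ¬v) forces v = False.
  (h ∨ v) forces h = True.
  (r ∨ v) forces r = True.
  Clause (a ∨ ¬r) is falsified — contradiction.
Both cases fail, so the formula is unsatisfiable.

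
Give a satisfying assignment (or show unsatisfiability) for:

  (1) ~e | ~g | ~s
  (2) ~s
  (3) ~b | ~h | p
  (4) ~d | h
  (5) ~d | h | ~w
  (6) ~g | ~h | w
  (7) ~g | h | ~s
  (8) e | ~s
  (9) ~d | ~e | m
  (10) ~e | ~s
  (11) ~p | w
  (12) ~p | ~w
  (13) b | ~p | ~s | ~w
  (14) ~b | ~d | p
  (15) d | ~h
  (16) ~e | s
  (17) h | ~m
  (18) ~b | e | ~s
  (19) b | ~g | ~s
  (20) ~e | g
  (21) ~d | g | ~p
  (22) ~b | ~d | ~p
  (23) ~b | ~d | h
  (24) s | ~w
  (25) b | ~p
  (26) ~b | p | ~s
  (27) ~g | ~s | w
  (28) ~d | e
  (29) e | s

Unsatisfiable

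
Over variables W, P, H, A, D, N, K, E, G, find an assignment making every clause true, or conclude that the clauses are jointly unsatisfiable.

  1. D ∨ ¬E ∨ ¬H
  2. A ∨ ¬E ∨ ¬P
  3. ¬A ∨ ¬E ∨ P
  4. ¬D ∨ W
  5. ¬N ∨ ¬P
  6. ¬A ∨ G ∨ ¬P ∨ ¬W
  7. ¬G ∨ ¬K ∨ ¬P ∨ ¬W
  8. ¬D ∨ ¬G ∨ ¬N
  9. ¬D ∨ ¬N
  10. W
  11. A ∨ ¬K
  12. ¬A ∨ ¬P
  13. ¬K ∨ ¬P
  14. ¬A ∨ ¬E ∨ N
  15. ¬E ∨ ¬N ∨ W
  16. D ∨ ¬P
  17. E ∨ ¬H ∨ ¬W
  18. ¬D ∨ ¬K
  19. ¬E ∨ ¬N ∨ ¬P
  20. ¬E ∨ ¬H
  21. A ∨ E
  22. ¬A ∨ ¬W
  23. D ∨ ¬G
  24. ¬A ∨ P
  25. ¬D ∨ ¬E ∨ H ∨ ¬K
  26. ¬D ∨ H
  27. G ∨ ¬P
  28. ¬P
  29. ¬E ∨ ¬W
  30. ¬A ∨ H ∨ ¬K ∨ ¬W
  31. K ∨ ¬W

Case W = True:
  (¬A ∨ ¬W) forces A = False.
  (A ∨ ¬K) forces K = False.
  Clause (K ∨ ¬W) is falsified — contradiction.
Case W = False:
  Clause (W) is falsified — contradiction.
Both cases fail, so the formula is unsatisfiable.

UNSATISFIABLE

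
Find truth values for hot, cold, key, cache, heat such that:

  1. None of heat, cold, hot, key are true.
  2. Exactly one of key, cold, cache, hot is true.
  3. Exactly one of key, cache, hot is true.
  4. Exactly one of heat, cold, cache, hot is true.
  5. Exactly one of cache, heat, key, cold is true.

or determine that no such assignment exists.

hot = False, cold = False, key = False, cache = True, heat = False

  (1) {heat, cold, hot, key}: 0 true — none ✓
  (2) {key, cold, cache, hot}: 1 true — exactly one ✓
  (3) {key, cache, hot}: 1 true — exactly one ✓
  (4) {heat, cold, cache, hot}: 1 true — exactly one ✓
  (5) {cache, heat, key, cold}: 1 true — exactly one ✓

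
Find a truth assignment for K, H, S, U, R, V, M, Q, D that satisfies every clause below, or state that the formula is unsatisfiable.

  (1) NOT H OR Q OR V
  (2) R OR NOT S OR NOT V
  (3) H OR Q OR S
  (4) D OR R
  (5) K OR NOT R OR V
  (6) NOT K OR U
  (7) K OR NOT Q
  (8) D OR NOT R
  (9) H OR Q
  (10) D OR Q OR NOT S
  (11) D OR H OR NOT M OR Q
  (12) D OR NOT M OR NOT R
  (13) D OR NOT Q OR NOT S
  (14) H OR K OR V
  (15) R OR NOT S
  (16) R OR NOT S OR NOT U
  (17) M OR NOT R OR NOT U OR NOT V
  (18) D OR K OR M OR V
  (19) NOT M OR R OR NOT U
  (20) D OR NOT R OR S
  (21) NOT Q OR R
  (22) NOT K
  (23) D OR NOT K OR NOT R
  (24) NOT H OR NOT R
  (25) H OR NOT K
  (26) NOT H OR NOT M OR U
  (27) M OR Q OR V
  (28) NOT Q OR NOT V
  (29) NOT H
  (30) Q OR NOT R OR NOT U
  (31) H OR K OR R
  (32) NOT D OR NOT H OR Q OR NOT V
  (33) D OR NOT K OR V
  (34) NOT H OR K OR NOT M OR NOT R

No satisfying assignment exists.

Case K = True:
  Clause (NOT K) is falsified — contradiction.
Case K = False:
  (K OR NOT Q) forces Q = False.
  (H OR Q) forces H = True.
  Clause (NOT H) is falsified — contradiction.
Both cases fail, so the formula is unsatisfiable.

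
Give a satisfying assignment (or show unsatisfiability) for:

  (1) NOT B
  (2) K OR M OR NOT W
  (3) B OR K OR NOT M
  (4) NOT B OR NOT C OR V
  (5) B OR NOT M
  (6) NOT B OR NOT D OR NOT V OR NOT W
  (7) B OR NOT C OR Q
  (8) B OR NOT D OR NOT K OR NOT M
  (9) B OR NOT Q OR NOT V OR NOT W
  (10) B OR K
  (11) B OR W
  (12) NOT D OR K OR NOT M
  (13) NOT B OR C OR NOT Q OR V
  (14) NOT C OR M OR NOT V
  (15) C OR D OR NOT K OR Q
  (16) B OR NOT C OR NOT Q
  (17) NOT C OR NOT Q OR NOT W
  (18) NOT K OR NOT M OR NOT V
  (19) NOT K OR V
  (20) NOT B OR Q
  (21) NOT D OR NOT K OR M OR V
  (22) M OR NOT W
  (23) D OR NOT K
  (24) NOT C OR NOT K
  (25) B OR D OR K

Case W = True:
  (NOT B) forces B = False.
  (B OR NOT M) forces M = False.
  Clause (M OR NOT W) is falsified — contradiction.
Case W = False:
  (NOT B) forces B = False.
  Clause (B OR W) is falsified — contradiction.
Both cases fail, so the formula is unsatisfiable.

Unsatisfiable — no assignment works.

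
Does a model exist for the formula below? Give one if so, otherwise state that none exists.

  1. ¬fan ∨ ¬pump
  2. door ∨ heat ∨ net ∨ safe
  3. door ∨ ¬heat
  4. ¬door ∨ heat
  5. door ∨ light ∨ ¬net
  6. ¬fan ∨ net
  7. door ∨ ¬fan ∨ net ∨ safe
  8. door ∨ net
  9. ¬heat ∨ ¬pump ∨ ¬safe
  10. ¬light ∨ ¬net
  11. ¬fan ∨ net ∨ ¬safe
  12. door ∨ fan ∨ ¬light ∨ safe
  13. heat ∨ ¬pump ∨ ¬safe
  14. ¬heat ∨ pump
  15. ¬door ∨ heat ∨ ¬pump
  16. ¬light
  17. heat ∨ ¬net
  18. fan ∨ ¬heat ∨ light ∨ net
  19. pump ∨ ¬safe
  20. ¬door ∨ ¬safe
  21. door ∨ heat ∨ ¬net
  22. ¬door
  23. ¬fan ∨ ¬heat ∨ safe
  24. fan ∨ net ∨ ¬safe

UNSATISFIABLE

Case door = True:
  Clause (¬door) is falsified — contradiction.
Case door = False:
  (door ∨ ¬heat) forces heat = False.
  (door ∨ net) forces net = True.
  Clause (heat ∨ ¬net) is falsified — contradiction.
Both cases fail, so the formula is unsatisfiable.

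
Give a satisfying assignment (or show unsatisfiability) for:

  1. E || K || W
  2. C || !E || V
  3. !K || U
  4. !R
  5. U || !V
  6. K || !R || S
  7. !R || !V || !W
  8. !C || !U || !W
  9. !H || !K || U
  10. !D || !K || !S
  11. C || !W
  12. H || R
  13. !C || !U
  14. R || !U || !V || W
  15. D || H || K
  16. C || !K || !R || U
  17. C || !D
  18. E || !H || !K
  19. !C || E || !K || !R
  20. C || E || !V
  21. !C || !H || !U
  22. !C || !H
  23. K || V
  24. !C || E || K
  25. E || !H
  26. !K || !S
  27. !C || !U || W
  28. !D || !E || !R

Unsatisfiable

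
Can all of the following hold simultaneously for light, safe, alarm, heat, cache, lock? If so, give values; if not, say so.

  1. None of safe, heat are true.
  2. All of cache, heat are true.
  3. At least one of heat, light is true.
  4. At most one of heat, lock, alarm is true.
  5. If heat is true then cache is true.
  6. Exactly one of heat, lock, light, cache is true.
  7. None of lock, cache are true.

Case heat = True:
  Constraint (1) is violated (heat=T) — contradiction.
Case heat = False:
  Constraint (2) is violated (heat=F) — contradiction.
Both cases fail — unsatisfiable.

Unsatisfiable — no assignment works.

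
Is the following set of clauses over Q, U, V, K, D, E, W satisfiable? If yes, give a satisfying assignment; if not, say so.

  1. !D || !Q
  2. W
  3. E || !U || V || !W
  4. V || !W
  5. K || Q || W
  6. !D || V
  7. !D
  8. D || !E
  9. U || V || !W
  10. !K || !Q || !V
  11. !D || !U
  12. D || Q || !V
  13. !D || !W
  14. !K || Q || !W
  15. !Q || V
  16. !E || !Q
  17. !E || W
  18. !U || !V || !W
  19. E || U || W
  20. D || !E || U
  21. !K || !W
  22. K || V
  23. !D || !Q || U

Q=T, U=F, V=T, K=F, D=F, E=F, W=T

Unit clause (W) forces W = True.
In (V || !W) only V is left, so V = True.
Unit clause (!D) forces D = False.
In (D || !E) only !E is left, so E = False.
In (D || Q || !V) only Q is left, so Q = True.
In (!U || !V || !W) only !U is left, so U = False.
In (!K || !W) only !K is left, so K = False.
All clauses satisfied.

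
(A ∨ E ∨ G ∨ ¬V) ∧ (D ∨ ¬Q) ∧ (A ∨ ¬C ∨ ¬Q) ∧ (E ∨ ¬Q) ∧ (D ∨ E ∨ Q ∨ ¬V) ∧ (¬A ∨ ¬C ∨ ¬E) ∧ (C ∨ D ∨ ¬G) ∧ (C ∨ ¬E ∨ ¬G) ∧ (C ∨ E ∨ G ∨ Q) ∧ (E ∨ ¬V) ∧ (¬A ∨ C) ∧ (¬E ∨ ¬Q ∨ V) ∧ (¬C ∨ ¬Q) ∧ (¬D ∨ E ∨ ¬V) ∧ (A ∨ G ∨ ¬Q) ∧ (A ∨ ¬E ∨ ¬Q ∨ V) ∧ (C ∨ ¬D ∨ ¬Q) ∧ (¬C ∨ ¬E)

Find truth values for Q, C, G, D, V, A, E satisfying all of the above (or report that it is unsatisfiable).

Q=F, C=T, G=F, D=F, V=F, A=T, E=F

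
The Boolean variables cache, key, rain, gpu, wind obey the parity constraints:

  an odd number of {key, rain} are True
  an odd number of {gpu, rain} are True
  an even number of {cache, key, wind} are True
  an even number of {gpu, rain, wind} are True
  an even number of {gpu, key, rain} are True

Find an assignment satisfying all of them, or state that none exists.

cache=F, key=T, rain=F, gpu=T, wind=T

{key, rain}: 1 true → odd ✓
{gpu, rain}: 1 true → odd ✓
{cache, key, wind}: 2 true → even ✓
{gpu, rain, wind}: 2 true → even ✓
{gpu, key, rain}: 2 true → even ✓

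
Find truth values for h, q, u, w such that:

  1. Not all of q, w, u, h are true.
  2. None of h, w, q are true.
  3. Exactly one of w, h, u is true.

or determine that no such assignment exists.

h = False; q = False; u = True; w = False

  (1) {q, w, u, h}: 1/4 true — not all ✓
  (2) {h, w, q}: 0 true — none ✓
  (3) {w, h, u}: 1 true — exactly one ✓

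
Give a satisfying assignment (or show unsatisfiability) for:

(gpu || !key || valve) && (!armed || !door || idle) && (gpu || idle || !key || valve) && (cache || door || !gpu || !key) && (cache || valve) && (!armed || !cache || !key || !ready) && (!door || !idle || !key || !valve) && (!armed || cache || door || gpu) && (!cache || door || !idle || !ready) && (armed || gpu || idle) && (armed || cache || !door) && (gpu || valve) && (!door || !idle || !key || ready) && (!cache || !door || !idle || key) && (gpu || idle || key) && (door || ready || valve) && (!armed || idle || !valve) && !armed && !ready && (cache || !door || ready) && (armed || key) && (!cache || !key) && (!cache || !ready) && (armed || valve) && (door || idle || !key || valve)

valve = True, ready = False, idle = True, door = False, key = True, armed = False, gpu = False, cache = False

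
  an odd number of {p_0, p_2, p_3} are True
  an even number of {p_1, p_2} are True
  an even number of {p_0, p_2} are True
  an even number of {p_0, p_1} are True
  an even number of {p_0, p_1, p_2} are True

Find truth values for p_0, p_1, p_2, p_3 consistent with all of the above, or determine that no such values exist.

p_0 = False, p_1 = False, p_2 = False, p_3 = True

{p_0, p_2, p_3}: 1 true → odd ✓
{p_1, p_2}: 0 true → even ✓
{p_0, p_2}: 0 true → even ✓
{p_0, p_1}: 0 true → even ✓
{p_0, p_1, p_2}: 0 true → even ✓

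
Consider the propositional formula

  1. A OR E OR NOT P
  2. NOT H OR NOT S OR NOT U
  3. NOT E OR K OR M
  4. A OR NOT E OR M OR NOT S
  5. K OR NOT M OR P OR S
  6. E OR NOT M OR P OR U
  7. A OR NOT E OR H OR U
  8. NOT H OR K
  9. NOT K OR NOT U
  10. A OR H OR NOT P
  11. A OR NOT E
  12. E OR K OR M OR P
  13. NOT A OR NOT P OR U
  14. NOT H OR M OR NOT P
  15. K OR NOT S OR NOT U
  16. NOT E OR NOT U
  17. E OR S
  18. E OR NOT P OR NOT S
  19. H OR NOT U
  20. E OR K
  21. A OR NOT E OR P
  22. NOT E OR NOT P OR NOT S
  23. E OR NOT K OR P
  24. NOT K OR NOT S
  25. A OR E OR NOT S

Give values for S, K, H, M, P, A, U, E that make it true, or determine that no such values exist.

S = False; K = True; H = False; M = False; P = False; A = True; U = False; E = True

Set S = False.
  then (E OR S) forces E = True.
  then (A OR NOT E) forces A = True.
  then (NOT E OR NOT U) forces U = False.
  then (NOT A OR NOT P OR U) forces P = False.
Try K = False:
  (NOT E OR K OR M) forces M = True.
  clause (K OR NOT M OR P OR S) is falsified — backtrack.
So K = True.
Set H = False.
Set M = False.
All clauses satisfied.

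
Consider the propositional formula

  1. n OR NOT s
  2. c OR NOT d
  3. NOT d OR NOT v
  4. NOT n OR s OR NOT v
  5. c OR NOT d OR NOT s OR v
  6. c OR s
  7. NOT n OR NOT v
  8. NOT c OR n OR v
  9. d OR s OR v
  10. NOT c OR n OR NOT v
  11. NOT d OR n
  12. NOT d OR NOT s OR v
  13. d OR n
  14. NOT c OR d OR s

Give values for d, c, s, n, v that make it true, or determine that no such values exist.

d: True, c: True, s: False, n: True, v: False

Set d = True.
  then (c OR NOT d) forces c = True.
  then (NOT d OR NOT v) forces v = False.
  then (NOT c OR n OR v) forces n = True.
  then (NOT d OR NOT s OR v) forces s = False.
All clauses satisfied.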